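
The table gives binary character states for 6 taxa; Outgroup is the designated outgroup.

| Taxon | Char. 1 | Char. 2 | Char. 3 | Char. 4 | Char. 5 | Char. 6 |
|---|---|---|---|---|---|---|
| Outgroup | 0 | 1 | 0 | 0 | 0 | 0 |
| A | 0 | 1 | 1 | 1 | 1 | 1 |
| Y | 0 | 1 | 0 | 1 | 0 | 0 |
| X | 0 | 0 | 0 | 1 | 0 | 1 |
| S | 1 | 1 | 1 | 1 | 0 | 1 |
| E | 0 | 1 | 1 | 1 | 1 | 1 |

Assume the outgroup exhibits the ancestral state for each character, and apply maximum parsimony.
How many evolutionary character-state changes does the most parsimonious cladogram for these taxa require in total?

Character polarity is set by the outgroup: the derived state is whichever differs from the outgroup's state, so for Char. 2 the derived state is '0', and for the remaining characters it is '1'.
Char. 1 (derived state '1') is unique to S (autapomorphy; uninformative for grouping).
Char. 2 (derived state '0') is unique to X (autapomorphy; uninformative for grouping).
Char. 3: derived state '1' in A, E, and S only — synapomorphy for {A, E, S}.
Char. 4 (derived state '1') is shared by all ingroup taxa — unites the whole ingroup.
Char. 5 (derived state '1') is shared by A and E — a synapomorphy uniting that clade.
Only A, E, S, and X show the derived state '1' for Char. 6, supporting them as a clade.
Most parsimonious ingroup topology: ((((A,E),S),X),Y).
Changes per character on this tree: Char. 1: 1; Char. 2: 1; Char. 3: 1; Char. 4: 1; Char. 5: 1; Char. 6: 1.
Total = 6.

6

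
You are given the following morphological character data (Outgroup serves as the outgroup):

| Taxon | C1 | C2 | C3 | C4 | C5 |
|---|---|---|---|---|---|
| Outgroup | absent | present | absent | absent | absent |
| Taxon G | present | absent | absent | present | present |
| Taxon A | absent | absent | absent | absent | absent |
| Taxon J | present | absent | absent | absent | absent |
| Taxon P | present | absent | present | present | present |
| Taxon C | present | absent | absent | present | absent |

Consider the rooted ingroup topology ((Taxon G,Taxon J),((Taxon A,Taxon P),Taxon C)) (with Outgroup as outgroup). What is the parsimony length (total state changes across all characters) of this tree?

9

Map each character onto ((Taxon G,Taxon J),((Taxon A,Taxon P),Taxon C)) (rooted by Outgroup) and count the minimum state changes it requires (Fitch parsimony):
C1: 2; C2: 1; C3: 1; C4: 3; C5: 2.
Total tree length = 9.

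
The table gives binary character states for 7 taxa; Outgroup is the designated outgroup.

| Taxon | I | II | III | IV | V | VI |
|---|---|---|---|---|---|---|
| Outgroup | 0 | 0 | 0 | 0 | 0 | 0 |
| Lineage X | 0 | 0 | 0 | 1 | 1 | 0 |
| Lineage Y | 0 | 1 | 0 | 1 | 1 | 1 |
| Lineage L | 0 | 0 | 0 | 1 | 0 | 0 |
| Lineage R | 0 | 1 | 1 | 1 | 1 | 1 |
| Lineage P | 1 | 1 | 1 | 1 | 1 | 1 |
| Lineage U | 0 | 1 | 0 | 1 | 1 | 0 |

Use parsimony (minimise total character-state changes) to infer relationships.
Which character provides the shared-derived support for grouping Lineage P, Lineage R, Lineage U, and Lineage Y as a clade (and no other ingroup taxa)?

II

The outgroup has state '0' for every character, so '1' is the derived state throughout.
I (derived state '1') is unique to Lineage P (autapomorphy; uninformative for grouping).
II (derived state '1') is shared by Lineage P, Lineage R, Lineage U, and Lineage Y — a synapomorphy uniting that clade.
III: derived state '1' in Lineage P and Lineage R only — synapomorphy for {Lineage P, Lineage R}.
All ingroup taxa share the derived state '1' for IV; it defines the ingroup but does not resolve relationships within it.
Only Lineage P, Lineage R, Lineage U, Lineage X, and Lineage Y show the derived state '1' for V, supporting them as a clade.
Only Lineage P, Lineage R, and Lineage Y show the derived state '1' for VI, supporting them as a clade.
Most parsimonious ingroup topology: ((Lineage X,((Lineage Y,(Lineage R,Lineage P)),Lineage U)),Lineage L).
The clade {Lineage P, Lineage R, Lineage U, Lineage Y} is supported by II: its derived state '1' occurs in exactly those taxa and in no other taxon (including the outgroup).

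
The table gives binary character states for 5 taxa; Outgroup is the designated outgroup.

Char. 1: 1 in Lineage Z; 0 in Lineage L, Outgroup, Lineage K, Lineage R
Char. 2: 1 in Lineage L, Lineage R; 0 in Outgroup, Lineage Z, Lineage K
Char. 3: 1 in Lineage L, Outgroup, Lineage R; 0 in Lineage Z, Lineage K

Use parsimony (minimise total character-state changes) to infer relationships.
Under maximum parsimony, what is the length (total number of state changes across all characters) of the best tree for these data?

3

Character polarity is set by the outgroup: the derived state is whichever differs from the outgroup's state, so for Char. 3 the derived state is '0', and for the remaining characters it is '1'.
Char. 1 (derived state '1') is unique to Lineage Z (autapomorphy; uninformative for grouping).
Char. 2 (derived state '1') is shared by Lineage L and Lineage R — a synapomorphy uniting that clade.
Char. 3 (derived state '0') is shared by Lineage K and Lineage Z — a synapomorphy uniting that clade.
Most parsimonious ingroup topology: ((Lineage K,Lineage Z),(Lineage R,Lineage L)).
Changes per character on this tree: Char. 1: 1; Char. 2: 1; Char. 3: 1.
Total = 3.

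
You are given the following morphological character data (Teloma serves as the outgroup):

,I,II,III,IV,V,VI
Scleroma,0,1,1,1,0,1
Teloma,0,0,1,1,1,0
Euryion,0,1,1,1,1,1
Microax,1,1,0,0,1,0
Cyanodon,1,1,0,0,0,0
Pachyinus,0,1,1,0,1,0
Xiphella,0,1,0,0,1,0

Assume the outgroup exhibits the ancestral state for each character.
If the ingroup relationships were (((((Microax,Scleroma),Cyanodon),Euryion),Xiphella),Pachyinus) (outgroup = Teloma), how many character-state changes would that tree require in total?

13

Map each character onto (((((Microax,Scleroma),Cyanodon),Euryion),Xiphella),Pachyinus) (rooted by Teloma) and count the minimum state changes it requires (Fitch parsimony):
I: 2; II: 1; III: 3; IV: 3; V: 2; VI: 2.
Total tree length = 13.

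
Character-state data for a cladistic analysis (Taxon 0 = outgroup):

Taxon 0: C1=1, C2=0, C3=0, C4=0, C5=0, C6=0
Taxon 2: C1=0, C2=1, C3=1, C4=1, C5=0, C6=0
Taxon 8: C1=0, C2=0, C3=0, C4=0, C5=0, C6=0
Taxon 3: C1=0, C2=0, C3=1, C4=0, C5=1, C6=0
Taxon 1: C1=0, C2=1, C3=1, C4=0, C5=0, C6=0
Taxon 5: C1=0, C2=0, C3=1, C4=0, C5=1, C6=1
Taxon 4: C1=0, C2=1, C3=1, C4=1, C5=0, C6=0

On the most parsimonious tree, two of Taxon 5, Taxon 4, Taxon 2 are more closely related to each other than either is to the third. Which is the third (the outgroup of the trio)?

Character polarity is set by the outgroup: the derived state is whichever differs from the outgroup's state, so for C1 the derived state is '0', and for the remaining characters it is '1'.
All ingroup taxa share the derived state '0' for C1; it defines the ingroup but does not resolve relationships within it.
C2: derived state '1' in Taxon 1, Taxon 2, and Taxon 4 only — synapomorphy for {Taxon 1, Taxon 2, Taxon 4}.
C3: derived state '1' in Taxon 1, Taxon 2, Taxon 3, Taxon 4, and Taxon 5 only — synapomorphy for {Taxon 1, Taxon 2, Taxon 3, Taxon 4, Taxon 5}.
Only Taxon 2 and Taxon 4 show the derived state '1' for C4, supporting them as a clade.
C5: derived state '1' in Taxon 3 and Taxon 5 only — synapomorphy for {Taxon 3, Taxon 5}.
C6 (derived state '1') is unique to Taxon 5 (autapomorphy; uninformative for grouping).
Most parsimonious ingroup topology: ((((Taxon 4,Taxon 2),Taxon 1),(Taxon 5,Taxon 3)),Taxon 8).
Taxon 2 and Taxon 4 share a more recent common ancestor with each other than either does with Taxon 5, so Taxon 5 is the least closely related of the three.

Taxon 5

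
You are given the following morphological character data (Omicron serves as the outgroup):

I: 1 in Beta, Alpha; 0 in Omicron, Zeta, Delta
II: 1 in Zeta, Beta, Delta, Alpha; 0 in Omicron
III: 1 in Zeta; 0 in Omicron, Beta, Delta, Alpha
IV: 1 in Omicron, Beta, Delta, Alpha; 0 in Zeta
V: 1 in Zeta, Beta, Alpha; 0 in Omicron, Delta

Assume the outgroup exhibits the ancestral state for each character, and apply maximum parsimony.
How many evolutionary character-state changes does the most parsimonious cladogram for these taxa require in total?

5

Character polarity is set by the outgroup: the derived state is whichever differs from the outgroup's state, so for IV the derived state is '0', and for the remaining characters it is '1'.
I: derived state '1' in Alpha and Beta only — synapomorphy for {Alpha, Beta}.
II (derived state '1') is shared by all ingroup taxa — unites the whole ingroup.
III (derived state '1') is unique to Zeta (autapomorphy; uninformative for grouping).
IV (derived state '0') is unique to Zeta (autapomorphy; uninformative for grouping).
V: derived state '1' in Alpha, Beta, and Zeta only — synapomorphy for {Alpha, Beta, Zeta}.
Most parsimonious ingroup topology: ((Zeta,(Beta,Alpha)),Delta).
Changes per character on this tree: I: 1; II: 1; III: 1; IV: 1; V: 1.
Total = 5.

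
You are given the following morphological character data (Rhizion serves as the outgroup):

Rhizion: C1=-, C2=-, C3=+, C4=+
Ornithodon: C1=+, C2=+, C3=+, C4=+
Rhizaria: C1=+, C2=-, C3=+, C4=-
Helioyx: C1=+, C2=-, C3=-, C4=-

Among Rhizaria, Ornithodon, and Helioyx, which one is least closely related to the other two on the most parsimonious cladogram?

Character polarity is set by the outgroup: the derived state is whichever differs from the outgroup's state, so for C3, C4 the derived state is '-', and for the remaining characters it is '+'.
C1 (derived state '+') is shared by all ingroup taxa — unites the whole ingroup.
C2 (derived state '+') is unique to Ornithodon (autapomorphy; uninformative for grouping).
C3 (derived state '-') is unique to Helioyx (autapomorphy; uninformative for grouping).
Only Helioyx and Rhizaria show the derived state '-' for C4, supporting them as a clade.
Most parsimonious ingroup topology: (Ornithodon,(Rhizaria,Helioyx)).
Helioyx and Rhizaria share a more recent common ancestor with each other than either does with Ornithodon, so Ornithodon is the least closely related of the three.

Ornithodon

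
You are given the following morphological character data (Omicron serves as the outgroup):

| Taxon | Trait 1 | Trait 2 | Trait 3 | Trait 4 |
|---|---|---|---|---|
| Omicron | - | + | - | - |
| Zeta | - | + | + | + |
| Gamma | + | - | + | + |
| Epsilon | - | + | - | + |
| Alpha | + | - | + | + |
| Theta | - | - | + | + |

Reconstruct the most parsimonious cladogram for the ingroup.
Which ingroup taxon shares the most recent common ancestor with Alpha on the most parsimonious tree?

Character polarity is set by the outgroup: the derived state is whichever differs from the outgroup's state, so for Trait 2 the derived state is '-', and for the remaining characters it is '+'.
Trait 1: derived state '+' in Alpha and Gamma only — synapomorphy for {Alpha, Gamma}.
Trait 2: derived state '-' in Alpha, Gamma, and Theta only — synapomorphy for {Alpha, Gamma, Theta}.
Only Alpha, Gamma, Theta, and Zeta show the derived state '+' for Trait 3, supporting them as a clade.
Trait 4 (derived state '+') is shared by all ingroup taxa — unites the whole ingroup.
Most parsimonious ingroup topology: ((Zeta,((Gamma,Alpha),Theta)),Epsilon).
Alpha and Gamma form a cherry on this tree, so they are sister taxa.

Gamma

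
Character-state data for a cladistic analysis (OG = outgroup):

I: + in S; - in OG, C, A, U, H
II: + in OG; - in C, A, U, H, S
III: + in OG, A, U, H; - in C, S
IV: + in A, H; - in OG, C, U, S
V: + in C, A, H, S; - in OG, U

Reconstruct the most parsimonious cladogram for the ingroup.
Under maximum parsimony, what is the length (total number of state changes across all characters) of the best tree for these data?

Character polarity is set by the outgroup: the derived state is whichever differs from the outgroup's state, so for II, III the derived state is '-', and for the remaining characters it is '+'.
I (derived state '+') is unique to S (autapomorphy; uninformative for grouping).
All ingroup taxa share the derived state '-' for II; it defines the ingroup but does not resolve relationships within it.
Only C and S show the derived state '-' for III, supporting them as a clade.
Only A and H show the derived state '+' for IV, supporting them as a clade.
Only A, C, H, and S show the derived state '+' for V, supporting them as a clade.
Most parsimonious ingroup topology: (((C,S),(A,H)),U).
Changes per character on this tree: I: 1; II: 1; III: 1; IV: 1; V: 1.
Total = 5.

5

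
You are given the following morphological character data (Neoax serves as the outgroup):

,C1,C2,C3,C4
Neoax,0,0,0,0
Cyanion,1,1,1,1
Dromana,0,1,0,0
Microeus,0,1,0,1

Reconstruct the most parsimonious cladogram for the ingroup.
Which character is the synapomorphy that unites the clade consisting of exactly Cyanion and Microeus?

C4

The outgroup has state '0' for every character, so '1' is the derived state throughout.
C1: derived state '1' in Cyanion only — an autapomorphy, so it tells us nothing about relationships among taxa.
C2 (derived state '1') is shared by all ingroup taxa — unites the whole ingroup.
C3 (derived state '1') is unique to Cyanion (autapomorphy; uninformative for grouping).
C4: derived state '1' in Cyanion and Microeus only — synapomorphy for {Cyanion, Microeus}.
Most parsimonious ingroup topology: ((Cyanion,Microeus),Dromana).
The clade {Cyanion, Microeus} is supported by C4: its derived state '1' occurs in exactly those taxa and in no other taxon (including the outgroup).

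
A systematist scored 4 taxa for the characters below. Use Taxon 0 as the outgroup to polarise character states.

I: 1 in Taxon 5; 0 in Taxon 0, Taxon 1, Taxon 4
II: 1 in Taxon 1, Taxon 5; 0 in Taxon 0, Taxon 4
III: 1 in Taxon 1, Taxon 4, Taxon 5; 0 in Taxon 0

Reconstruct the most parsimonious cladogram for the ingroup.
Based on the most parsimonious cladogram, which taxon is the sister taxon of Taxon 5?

Taxon 1

The outgroup has state '0' for every character, so '1' is the derived state throughout.
I: derived state '1' in Taxon 5 only — an autapomorphy, so it tells us nothing about relationships among taxa.
Only Taxon 1 and Taxon 5 show the derived state '1' for II, supporting them as a clade.
All ingroup taxa share the derived state '1' for III; it defines the ingroup but does not resolve relationships within it.
Most parsimonious ingroup topology: ((Taxon 1,Taxon 5),Taxon 4).
Taxon 5 and Taxon 1 form a cherry on this tree, so they are sister taxa.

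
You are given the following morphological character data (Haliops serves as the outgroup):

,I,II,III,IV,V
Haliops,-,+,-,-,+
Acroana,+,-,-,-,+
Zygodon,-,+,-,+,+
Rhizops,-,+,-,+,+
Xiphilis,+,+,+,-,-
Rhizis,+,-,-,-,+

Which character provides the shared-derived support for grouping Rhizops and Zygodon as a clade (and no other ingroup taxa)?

IV

Character polarity is set by the outgroup: the derived state is whichever differs from the outgroup's state, so for II, V the derived state is '-', and for the remaining characters it is '+'.
Only Acroana, Rhizis, and Xiphilis show the derived state '+' for I, supporting them as a clade.
Only Acroana and Rhizis show the derived state '-' for II, supporting them as a clade.
III (derived state '+') is unique to Xiphilis (autapomorphy; uninformative for grouping).
IV (derived state '+') is shared by Rhizops and Zygodon — a synapomorphy uniting that clade.
V (derived state '-') is unique to Xiphilis (autapomorphy; uninformative for grouping).
Most parsimonious ingroup topology: (((Acroana,Rhizis),Xiphilis),(Zygodon,Rhizops)).
The clade {Rhizops, Zygodon} is supported by IV: its derived state '+' occurs in exactly those taxa and in no other taxon (including the outgroup).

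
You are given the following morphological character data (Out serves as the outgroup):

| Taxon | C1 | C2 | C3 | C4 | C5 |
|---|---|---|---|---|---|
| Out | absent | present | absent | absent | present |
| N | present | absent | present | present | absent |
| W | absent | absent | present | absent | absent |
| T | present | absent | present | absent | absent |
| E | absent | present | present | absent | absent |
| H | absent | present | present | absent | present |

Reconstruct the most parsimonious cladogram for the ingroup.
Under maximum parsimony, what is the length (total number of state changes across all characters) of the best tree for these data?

Character polarity is set by the outgroup: the derived state is whichever differs from the outgroup's state, so for C2, C5 the derived state is 'absent', and for the remaining characters it is 'present'.
C1 (derived state 'present') is shared by N and T — a synapomorphy uniting that clade.
C2: derived state 'absent' in N, T, and W only — synapomorphy for {N, T, W}.
C3 (derived state 'present') is shared by all ingroup taxa — unites the whole ingroup.
C4: derived state 'present' in N only — an autapomorphy, so it tells us nothing about relationships among taxa.
C5 (derived state 'absent') is shared by E, N, T, and W — a synapomorphy uniting that clade.
Most parsimonious ingroup topology: ((((N,T),W),E),H).
Changes per character on this tree: C1: 1; C2: 1; C3: 1; C4: 1; C5: 1.
Total = 5.

5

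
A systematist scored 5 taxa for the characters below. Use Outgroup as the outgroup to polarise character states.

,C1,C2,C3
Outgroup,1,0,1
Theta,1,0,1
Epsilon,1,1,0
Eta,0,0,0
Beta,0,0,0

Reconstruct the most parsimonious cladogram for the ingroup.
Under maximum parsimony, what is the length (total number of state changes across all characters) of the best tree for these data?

3

Character polarity is set by the outgroup: the derived state is whichever differs from the outgroup's state, so for C1, C3 the derived state is '0', and for the remaining characters it is '1'.
C1 (derived state '0') is shared by Beta and Eta — a synapomorphy uniting that clade.
C2 (derived state '1') is unique to Epsilon (autapomorphy; uninformative for grouping).
Only Beta, Epsilon, and Eta show the derived state '0' for C3, supporting them as a clade.
Most parsimonious ingroup topology: (Theta,(Epsilon,(Eta,Beta))).
Changes per character on this tree: C1: 1; C2: 1; C3: 1.
Total = 3.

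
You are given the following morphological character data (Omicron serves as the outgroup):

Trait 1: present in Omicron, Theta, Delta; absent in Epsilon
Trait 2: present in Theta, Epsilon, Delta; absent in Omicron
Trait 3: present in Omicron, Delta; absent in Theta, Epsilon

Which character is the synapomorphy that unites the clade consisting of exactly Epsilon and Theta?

Character polarity is set by the outgroup: the derived state is whichever differs from the outgroup's state, so for Trait 1, Trait 3 the derived state is 'absent', and for the remaining characters it is 'present'.
Trait 1: derived state 'absent' in Epsilon only — an autapomorphy, so it tells us nothing about relationships among taxa.
Trait 2 (derived state 'present') is shared by all ingroup taxa — unites the whole ingroup.
Trait 3 (derived state 'absent') is shared by Epsilon and Theta — a synapomorphy uniting that clade.
Most parsimonious ingroup topology: ((Theta,Epsilon),Delta).
The clade {Epsilon, Theta} is supported by Trait 3: its derived state 'absent' occurs in exactly those taxa and in no other taxon (including the outgroup).

Trait 3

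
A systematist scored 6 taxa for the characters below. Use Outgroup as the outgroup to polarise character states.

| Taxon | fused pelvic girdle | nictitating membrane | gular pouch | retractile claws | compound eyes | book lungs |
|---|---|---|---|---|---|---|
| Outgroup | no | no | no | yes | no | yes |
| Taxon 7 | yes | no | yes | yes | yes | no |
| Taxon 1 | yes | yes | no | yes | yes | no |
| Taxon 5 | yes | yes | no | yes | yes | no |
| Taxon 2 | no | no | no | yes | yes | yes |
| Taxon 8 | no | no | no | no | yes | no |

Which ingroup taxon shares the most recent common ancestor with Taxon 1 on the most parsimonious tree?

Taxon 5

Character polarity is set by the outgroup: the derived state is whichever differs from the outgroup's state, so for retractile claws, book lungs the derived state is 'no', and for the remaining characters it is 'yes'.
Only Taxon 1, Taxon 5, and Taxon 7 show the derived state 'yes' for fused pelvic girdle, supporting them as a clade.
Only Taxon 1 and Taxon 5 show the derived state 'yes' for nictitating membrane, supporting them as a clade.
gular pouch: derived state 'yes' in Taxon 7 only — an autapomorphy, so it tells us nothing about relationships among taxa.
retractile claws: derived state 'no' in Taxon 8 only — an autapomorphy, so it tells us nothing about relationships among taxa.
All ingroup taxa share the derived state 'yes' for compound eyes; it defines the ingroup but does not resolve relationships within it.
book lungs: derived state 'no' in Taxon 1, Taxon 5, Taxon 7, and Taxon 8 only — synapomorphy for {Taxon 1, Taxon 5, Taxon 7, Taxon 8}.
Most parsimonious ingroup topology: (((Taxon 7,(Taxon 1,Taxon 5)),Taxon 8),Taxon 2).
Taxon 1 and Taxon 5 form a cherry on this tree, so they are sister taxa.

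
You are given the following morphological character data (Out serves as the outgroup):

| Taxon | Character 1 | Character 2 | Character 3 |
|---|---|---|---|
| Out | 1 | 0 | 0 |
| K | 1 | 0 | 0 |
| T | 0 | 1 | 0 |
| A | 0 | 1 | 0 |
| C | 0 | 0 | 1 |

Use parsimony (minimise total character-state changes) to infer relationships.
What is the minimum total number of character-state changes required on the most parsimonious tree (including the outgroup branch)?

Character polarity is set by the outgroup: the derived state is whichever differs from the outgroup's state, so for Character 1 the derived state is '0', and for the remaining characters it is '1'.
Only A, C, and T show the derived state '0' for Character 1, supporting them as a clade.
Character 2 (derived state '1') is shared by A and T — a synapomorphy uniting that clade.
Character 3 (derived state '1') is unique to C (autapomorphy; uninformative for grouping).
Most parsimonious ingroup topology: (K,((T,A),C)).
Changes per character on this tree: Character 1: 1; Character 2: 1; Character 3: 1.
Total = 3.

3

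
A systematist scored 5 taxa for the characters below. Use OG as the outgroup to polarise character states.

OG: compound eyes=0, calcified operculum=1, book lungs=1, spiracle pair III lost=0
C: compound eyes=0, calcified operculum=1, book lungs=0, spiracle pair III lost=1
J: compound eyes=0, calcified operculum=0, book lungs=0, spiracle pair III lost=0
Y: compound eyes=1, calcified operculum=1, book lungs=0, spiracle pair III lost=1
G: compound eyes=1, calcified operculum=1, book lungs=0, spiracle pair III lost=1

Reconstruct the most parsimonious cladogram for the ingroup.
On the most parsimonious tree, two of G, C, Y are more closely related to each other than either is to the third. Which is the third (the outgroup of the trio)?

C

Character polarity is set by the outgroup: the derived state is whichever differs from the outgroup's state, so for calcified operculum, book lungs the derived state is '0', and for the remaining characters it is '1'.
compound eyes (derived state '1') is shared by G and Y — a synapomorphy uniting that clade.
calcified operculum (derived state '0') is unique to J (autapomorphy; uninformative for grouping).
book lungs (derived state '0') is shared by all ingroup taxa — unites the whole ingroup.
Only C, G, and Y show the derived state '1' for spiracle pair III lost, supporting them as a clade.
Most parsimonious ingroup topology: ((C,(Y,G)),J).
G and Y share a more recent common ancestor with each other than either does with C, so C is the least closely related of the three.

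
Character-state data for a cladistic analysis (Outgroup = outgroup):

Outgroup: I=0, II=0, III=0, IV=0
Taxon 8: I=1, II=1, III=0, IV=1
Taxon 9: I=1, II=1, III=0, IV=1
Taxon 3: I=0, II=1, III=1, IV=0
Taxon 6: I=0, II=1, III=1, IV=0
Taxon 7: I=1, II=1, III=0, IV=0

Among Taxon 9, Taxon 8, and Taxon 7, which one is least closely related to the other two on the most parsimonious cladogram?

The outgroup has state '0' for every character, so '1' is the derived state throughout.
Only Taxon 7, Taxon 8, and Taxon 9 show the derived state '1' for I, supporting them as a clade.
II (derived state '1') is shared by all ingroup taxa — unites the whole ingroup.
III (derived state '1') is shared by Taxon 3 and Taxon 6 — a synapomorphy uniting that clade.
IV (derived state '1') is shared by Taxon 8 and Taxon 9 — a synapomorphy uniting that clade.
Most parsimonious ingroup topology: (((Taxon 8,Taxon 9),Taxon 7),(Taxon 3,Taxon 6)).
Taxon 9 and Taxon 8 share a more recent common ancestor with each other than either does with Taxon 7, so Taxon 7 is the least closely related of the three.

Taxon 7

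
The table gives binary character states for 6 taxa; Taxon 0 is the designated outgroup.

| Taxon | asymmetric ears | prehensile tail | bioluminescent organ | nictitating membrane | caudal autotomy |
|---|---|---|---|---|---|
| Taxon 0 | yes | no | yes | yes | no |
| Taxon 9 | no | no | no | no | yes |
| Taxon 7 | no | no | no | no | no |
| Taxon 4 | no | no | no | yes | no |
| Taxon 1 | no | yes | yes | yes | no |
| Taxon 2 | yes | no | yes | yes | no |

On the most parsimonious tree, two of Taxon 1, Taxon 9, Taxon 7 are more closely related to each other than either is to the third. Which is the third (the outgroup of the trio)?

Character polarity is set by the outgroup: the derived state is whichever differs from the outgroup's state, so for asymmetric ears, bioluminescent organ, nictitating membrane the derived state is 'no', and for the remaining characters it is 'yes'.
asymmetric ears (derived state 'no') is shared by Taxon 1, Taxon 4, Taxon 7, and Taxon 9 — a synapomorphy uniting that clade.
prehensile tail (derived state 'yes') is unique to Taxon 1 (autapomorphy; uninformative for grouping).
Only Taxon 4, Taxon 7, and Taxon 9 show the derived state 'no' for bioluminescent organ, supporting them as a clade.
Only Taxon 7 and Taxon 9 show the derived state 'no' for nictitating membrane, supporting them as a clade.
caudal autotomy: derived state 'yes' in Taxon 9 only — an autapomorphy, so it tells us nothing about relationships among taxa.
Most parsimonious ingroup topology: ((((Taxon 9,Taxon 7),Taxon 4),Taxon 1),Taxon 2).
Taxon 9 and Taxon 7 share a more recent common ancestor with each other than either does with Taxon 1, so Taxon 1 is the least closely related of the three.

Taxon 1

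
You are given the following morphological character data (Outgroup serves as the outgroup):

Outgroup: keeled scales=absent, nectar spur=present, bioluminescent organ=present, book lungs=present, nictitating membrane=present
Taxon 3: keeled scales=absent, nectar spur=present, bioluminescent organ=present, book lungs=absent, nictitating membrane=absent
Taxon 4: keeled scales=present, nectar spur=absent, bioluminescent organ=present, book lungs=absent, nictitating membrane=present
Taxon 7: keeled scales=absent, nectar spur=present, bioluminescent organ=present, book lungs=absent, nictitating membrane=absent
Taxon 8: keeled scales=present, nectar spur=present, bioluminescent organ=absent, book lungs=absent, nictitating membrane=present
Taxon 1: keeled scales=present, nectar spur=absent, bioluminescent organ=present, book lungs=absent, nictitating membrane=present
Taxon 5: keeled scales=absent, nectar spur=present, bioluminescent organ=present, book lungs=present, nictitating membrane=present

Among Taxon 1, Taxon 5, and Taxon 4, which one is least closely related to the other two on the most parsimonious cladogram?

Character polarity is set by the outgroup: the derived state is whichever differs from the outgroup's state, so for nectar spur, bioluminescent organ, book lungs, nictitating membrane the derived state is 'absent', and for the remaining characters it is 'present'.
keeled scales: derived state 'present' in Taxon 1, Taxon 4, and Taxon 8 only — synapomorphy for {Taxon 1, Taxon 4, Taxon 8}.
nectar spur (derived state 'absent') is shared by Taxon 1 and Taxon 4 — a synapomorphy uniting that clade.
bioluminescent organ: derived state 'absent' in Taxon 8 only — an autapomorphy, so it tells us nothing about relationships among taxa.
Only Taxon 1, Taxon 3, Taxon 4, Taxon 7, and Taxon 8 show the derived state 'absent' for book lungs, supporting them as a clade.
nictitating membrane (derived state 'absent') is shared by Taxon 3 and Taxon 7 — a synapomorphy uniting that clade.
Most parsimonious ingroup topology: (((Taxon 3,Taxon 7),((Taxon 4,Taxon 1),Taxon 8)),Taxon 5).
Taxon 4 and Taxon 1 share a more recent common ancestor with each other than either does with Taxon 5, so Taxon 5 is the least closely related of the three.

Taxon 5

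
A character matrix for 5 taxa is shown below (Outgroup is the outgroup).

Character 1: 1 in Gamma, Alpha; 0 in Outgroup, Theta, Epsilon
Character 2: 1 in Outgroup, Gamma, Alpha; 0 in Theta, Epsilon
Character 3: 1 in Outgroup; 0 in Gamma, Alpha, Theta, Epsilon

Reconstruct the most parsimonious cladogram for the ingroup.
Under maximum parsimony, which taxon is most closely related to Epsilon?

Character polarity is set by the outgroup: the derived state is whichever differs from the outgroup's state, so for Character 2, Character 3 the derived state is '0', and for the remaining characters it is '1'.
Character 1 (derived state '1') is shared by Alpha and Gamma — a synapomorphy uniting that clade.
Character 2: derived state '0' in Epsilon and Theta only — synapomorphy for {Epsilon, Theta}.
All ingroup taxa share the derived state '0' for Character 3; it defines the ingroup but does not resolve relationships within it.
Most parsimonious ingroup topology: ((Gamma,Alpha),(Theta,Epsilon)).
Epsilon and Theta form a cherry on this tree, so they are sister taxa.

Theta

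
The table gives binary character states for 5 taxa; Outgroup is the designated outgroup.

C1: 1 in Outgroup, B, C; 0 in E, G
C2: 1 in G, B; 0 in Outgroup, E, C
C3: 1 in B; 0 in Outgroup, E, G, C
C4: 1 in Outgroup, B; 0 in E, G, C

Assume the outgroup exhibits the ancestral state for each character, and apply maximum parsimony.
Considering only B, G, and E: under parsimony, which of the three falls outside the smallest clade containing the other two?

Character polarity is set by the outgroup: the derived state is whichever differs from the outgroup's state, so for C1, C4 the derived state is '0', and for the remaining characters it is '1'.
C1 (derived state '0') is shared by E and G — a synapomorphy uniting that clade.
C2 (state '1') occurs in B and G but conflicts with the nesting implied by the other characters — most parsimoniously interpreted as homoplasy.
C3: derived state '1' in B only — an autapomorphy, so it tells us nothing about relationships among taxa.
C4: derived state '0' in C, E, and G only — synapomorphy for {C, E, G}.
Most parsimonious ingroup topology: (((E,G),C),B).
E and G share a more recent common ancestor with each other than either does with B, so B is the least closely related of the three.

B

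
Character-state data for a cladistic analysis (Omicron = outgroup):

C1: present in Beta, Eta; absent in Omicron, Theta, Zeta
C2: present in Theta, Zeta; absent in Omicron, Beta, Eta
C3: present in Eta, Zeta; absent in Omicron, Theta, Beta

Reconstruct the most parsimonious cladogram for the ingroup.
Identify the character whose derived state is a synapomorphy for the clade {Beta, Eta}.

The outgroup has state 'absent' for every character, so 'present' is the derived state throughout.
C1: derived state 'present' in Beta and Eta only — synapomorphy for {Beta, Eta}.
C2 (derived state 'present') is shared by Theta and Zeta — a synapomorphy uniting that clade.
C3 (state 'present') occurs in Eta and Zeta but conflicts with the nesting implied by the other characters — most parsimoniously interpreted as homoplasy.
Most parsimonious ingroup topology: ((Theta,Zeta),(Beta,Eta)).
The clade {Beta, Eta} is supported by C1: its derived state 'present' occurs in exactly those taxa and in no other taxon (including the outgroup).

C1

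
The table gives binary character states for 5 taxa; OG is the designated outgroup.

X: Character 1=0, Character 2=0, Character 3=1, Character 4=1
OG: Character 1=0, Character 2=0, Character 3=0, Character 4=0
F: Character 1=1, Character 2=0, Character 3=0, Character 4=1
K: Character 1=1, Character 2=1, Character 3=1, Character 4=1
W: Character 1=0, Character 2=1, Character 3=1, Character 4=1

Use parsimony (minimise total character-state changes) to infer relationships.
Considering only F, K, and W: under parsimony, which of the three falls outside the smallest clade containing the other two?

The outgroup has state '0' for every character, so '1' is the derived state throughout.
Character 1 (state '1') occurs in F and K but conflicts with the nesting implied by the other characters — most parsimoniously interpreted as homoplasy.
Only K and W show the derived state '1' for Character 2, supporting them as a clade.
Character 3 (derived state '1') is shared by K, W, and X — a synapomorphy uniting that clade.
Character 4 (derived state '1') is shared by all ingroup taxa — unites the whole ingroup.
Most parsimonious ingroup topology: (((K,W),X),F).
K and W share a more recent common ancestor with each other than either does with F, so F is the least closely related of the three.

F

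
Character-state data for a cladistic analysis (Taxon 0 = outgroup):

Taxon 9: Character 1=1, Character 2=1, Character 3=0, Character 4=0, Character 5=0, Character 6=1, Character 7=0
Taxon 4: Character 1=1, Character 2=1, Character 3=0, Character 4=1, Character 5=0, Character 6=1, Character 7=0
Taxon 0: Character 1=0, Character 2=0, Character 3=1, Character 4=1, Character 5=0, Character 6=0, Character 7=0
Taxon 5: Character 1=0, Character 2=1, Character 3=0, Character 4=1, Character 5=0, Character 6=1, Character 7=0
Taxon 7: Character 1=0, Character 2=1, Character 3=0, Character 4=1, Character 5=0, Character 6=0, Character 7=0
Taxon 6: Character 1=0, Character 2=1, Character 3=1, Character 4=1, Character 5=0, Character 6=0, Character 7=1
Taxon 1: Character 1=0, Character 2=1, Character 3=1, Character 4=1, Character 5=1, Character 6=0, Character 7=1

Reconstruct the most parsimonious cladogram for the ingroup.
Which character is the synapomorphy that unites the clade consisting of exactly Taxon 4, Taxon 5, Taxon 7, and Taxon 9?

Character 3

Character polarity is set by the outgroup: the derived state is whichever differs from the outgroup's state, so for Character 3, Character 4 the derived state is '0', and for the remaining characters it is '1'.
Only Taxon 4 and Taxon 9 show the derived state '1' for Character 1, supporting them as a clade.
Character 2 (derived state '1') is shared by all ingroup taxa — unites the whole ingroup.
Character 3: derived state '0' in Taxon 4, Taxon 5, Taxon 7, and Taxon 9 only — synapomorphy for {Taxon 4, Taxon 5, Taxon 7, Taxon 9}.
Character 4 (derived state '0') is unique to Taxon 9 (autapomorphy; uninformative for grouping).
Character 5: derived state '1' in Taxon 1 only — an autapomorphy, so it tells us nothing about relationships among taxa.
Character 6 (derived state '1') is shared by Taxon 4, Taxon 5, and Taxon 9 — a synapomorphy uniting that clade.
Character 7 (derived state '1') is shared by Taxon 1 and Taxon 6 — a synapomorphy uniting that clade.
Most parsimonious ingroup topology: ((Taxon 6,Taxon 1),(((Taxon 4,Taxon 9),Taxon 5),Taxon 7)).
The clade {Taxon 4, Taxon 5, Taxon 7, Taxon 9} is supported by Character 3: its derived state '0' occurs in exactly those taxa and in no other taxon (including the outgroup).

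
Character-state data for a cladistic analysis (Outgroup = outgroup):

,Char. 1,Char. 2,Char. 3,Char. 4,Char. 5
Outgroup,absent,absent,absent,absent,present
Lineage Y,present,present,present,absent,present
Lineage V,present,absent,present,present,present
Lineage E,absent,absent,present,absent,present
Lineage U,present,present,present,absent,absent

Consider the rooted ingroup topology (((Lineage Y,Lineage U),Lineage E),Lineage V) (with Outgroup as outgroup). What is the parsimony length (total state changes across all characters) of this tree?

Map each character onto (((Lineage Y,Lineage U),Lineage E),Lineage V) (rooted by Outgroup) and count the minimum state changes it requires (Fitch parsimony):
Char. 1: 2; Char. 2: 1; Char. 3: 1; Char. 4: 1; Char. 5: 1.
Total tree length = 6.

6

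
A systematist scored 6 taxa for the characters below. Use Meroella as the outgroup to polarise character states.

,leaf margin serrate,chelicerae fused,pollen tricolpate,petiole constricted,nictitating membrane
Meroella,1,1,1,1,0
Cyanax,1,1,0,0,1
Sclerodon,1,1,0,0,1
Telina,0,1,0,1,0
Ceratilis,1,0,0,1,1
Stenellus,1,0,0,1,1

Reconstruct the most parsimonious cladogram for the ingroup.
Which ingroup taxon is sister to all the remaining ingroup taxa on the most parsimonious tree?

Character polarity is set by the outgroup: the derived state is whichever differs from the outgroup's state, so for leaf margin serrate, chelicerae fused, pollen tricolpate, petiole constricted the derived state is '0', and for the remaining characters it is '1'.
leaf margin serrate: derived state '0' in Telina only — an autapomorphy, so it tells us nothing about relationships among taxa.
Only Ceratilis and Stenellus show the derived state '0' for chelicerae fused, supporting them as a clade.
All ingroup taxa share the derived state '0' for pollen tricolpate; it defines the ingroup but does not resolve relationships within it.
petiole constricted: derived state '0' in Cyanax and Sclerodon only — synapomorphy for {Cyanax, Sclerodon}.
nictitating membrane (derived state '1') is shared by Ceratilis, Cyanax, Sclerodon, and Stenellus — a synapomorphy uniting that clade.
Most parsimonious ingroup topology: (((Cyanax,Sclerodon),(Ceratilis,Stenellus)),Telina).
Telina is sister to the clade containing all other ingroup taxa, so it is the earliest-diverging (most basal) ingroup lineage.

Telina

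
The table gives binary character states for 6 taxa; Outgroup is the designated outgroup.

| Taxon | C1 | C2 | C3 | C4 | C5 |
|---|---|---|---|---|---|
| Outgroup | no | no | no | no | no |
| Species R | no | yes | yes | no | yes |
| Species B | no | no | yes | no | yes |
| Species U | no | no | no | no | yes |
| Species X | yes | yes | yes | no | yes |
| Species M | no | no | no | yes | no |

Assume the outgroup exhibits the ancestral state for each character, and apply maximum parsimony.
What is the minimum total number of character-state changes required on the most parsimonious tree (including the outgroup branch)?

The outgroup has state 'no' for every character, so 'yes' is the derived state throughout.
C1: derived state 'yes' in Species X only — an autapomorphy, so it tells us nothing about relationships among taxa.
C2: derived state 'yes' in Species R and Species X only — synapomorphy for {Species R, Species X}.
C3 (derived state 'yes') is shared by Species B, Species R, and Species X — a synapomorphy uniting that clade.
C4: derived state 'yes' in Species M only — an autapomorphy, so it tells us nothing about relationships among taxa.
C5: derived state 'yes' in Species B, Species R, Species U, and Species X only — synapomorphy for {Species B, Species R, Species U, Species X}.
Most parsimonious ingroup topology: ((((Species R,Species X),Species B),Species U),Species M).
Changes per character on this tree: C1: 1; C2: 1; C3: 1; C4: 1; C5: 1.
Total = 5.

5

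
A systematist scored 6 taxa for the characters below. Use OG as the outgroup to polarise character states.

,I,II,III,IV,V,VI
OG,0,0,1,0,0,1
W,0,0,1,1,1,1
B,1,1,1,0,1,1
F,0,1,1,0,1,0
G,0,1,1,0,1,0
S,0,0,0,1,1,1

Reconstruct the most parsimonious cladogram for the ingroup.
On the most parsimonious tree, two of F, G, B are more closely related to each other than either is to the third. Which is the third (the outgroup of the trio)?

B

Character polarity is set by the outgroup: the derived state is whichever differs from the outgroup's state, so for III, VI the derived state is '0', and for the remaining characters it is '1'.
I (derived state '1') is unique to B (autapomorphy; uninformative for grouping).
II: derived state '1' in B, F, and G only — synapomorphy for {B, F, G}.
III (derived state '0') is unique to S (autapomorphy; uninformative for grouping).
IV: derived state '1' in S and W only — synapomorphy for {S, W}.
All ingroup taxa share the derived state '1' for V; it defines the ingroup but does not resolve relationships within it.
Only F and G show the derived state '0' for VI, supporting them as a clade.
Most parsimonious ingroup topology: ((W,S),(B,(F,G))).
F and G share a more recent common ancestor with each other than either does with B, so B is the least closely related of the three.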